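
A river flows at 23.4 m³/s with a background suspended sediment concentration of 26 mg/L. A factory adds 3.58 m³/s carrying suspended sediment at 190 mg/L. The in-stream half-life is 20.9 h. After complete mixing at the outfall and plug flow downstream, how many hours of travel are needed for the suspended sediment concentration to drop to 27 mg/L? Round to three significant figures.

17.2 h

Conservation of mass: C = (23.40·26.00 + 3.580·190.0) / 26.98 = 1289/26.98 = 47.76 mg/L.
Half-life 20.9 h → k = ln 2 / 20.9 = 0.03316 h⁻¹ = 0.7960 d⁻¹.
47.76·exp(−k·t) = 27 → t = ln(47.76/27)/k = 61910 s = 17.20 h.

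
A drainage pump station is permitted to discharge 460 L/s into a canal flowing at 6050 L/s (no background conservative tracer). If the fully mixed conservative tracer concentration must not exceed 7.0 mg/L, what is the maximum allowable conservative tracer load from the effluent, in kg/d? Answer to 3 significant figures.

Mass balance at the limit: 6050·0 + 460.0·Cₑ = 6510·7.0 → Cₑ = 99.07 mg/L.
460.0 L/s = 0.4600 m³/s. Load = 0.4600 m³/s × 99.07 g/m³ × 86 400 s/d = 3937 kg/d.

3940 kg/d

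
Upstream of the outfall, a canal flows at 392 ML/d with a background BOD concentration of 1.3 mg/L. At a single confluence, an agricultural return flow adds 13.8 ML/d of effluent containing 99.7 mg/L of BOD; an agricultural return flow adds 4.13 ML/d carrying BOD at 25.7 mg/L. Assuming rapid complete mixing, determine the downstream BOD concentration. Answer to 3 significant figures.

Flow-weighted average: C = (392.0·1.300 + 13.80·99.70 + 4.130·25.70) / 409.9 = 1992/409.9 = 4.858 mg/L.

4.86 mg/L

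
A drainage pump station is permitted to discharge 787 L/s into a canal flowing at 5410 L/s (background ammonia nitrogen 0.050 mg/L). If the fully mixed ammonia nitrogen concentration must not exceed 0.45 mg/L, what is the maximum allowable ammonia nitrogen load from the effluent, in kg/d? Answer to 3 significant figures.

218 kg/d

Mass balance at the limit: 5410·0.05000 + 787.0·Cₑ = 6197·0.45 → Cₑ = 3.200 mg/L.
787.0 L/s = 0.7870 m³/s. Load = 0.7870 m³/s × 3.200 g/m³ × 86 400 s/d = 217.6 kg/d.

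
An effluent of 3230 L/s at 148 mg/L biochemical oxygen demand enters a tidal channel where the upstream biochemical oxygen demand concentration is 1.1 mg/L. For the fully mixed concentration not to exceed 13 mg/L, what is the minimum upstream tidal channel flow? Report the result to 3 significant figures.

Set C_mix = 13: (Q·1.100 + 3230·148.0) / (Q + 3230) = 13
→ Q = 3230·(148.0 − 13)/(13 − 1.100) = 36640 L/s.

36600 L/s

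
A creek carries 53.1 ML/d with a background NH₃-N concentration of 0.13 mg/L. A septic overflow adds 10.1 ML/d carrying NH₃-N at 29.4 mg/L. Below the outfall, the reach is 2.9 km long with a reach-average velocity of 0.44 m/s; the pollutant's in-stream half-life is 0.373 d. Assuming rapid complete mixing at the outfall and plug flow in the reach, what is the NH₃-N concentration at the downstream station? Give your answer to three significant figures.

4.17 mg/L

Conservation of mass: C = (53.10·0.1300 + 10.10·29.40) / 63.20 = 303.8/63.20 = 4.808 mg/L.
Travel time t = 2.9·1000 / 0.44 = 6591 s = 1.831 h.
Half-life 0.373 d → k = ln 2 / 0.373 = 1.858 d⁻¹.
After decay, C = 4.808 × e^(−kt) = 4.808 × 0.8678 = 4.172 mg/L.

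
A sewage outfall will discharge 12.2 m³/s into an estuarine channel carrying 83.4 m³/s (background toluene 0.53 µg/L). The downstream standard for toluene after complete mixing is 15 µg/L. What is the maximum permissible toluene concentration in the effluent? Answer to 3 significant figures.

At the limit, (Qr·Cr + Qe·Cₑ)/(Qr + Qe) = 15:
Cₑ = (95.60·15 − 83.40·0.5300) / 12.20 = 113.9 µg/L.

114 µg/L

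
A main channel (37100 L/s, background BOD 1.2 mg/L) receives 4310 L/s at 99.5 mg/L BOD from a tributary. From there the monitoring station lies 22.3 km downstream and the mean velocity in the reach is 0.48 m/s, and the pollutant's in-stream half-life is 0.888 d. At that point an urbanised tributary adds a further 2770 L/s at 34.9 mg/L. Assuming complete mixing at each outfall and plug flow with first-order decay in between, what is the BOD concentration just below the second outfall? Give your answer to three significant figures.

Flow-weighted average: C = (37100·1.200 + 4310·99.50) / 41410 = 473400/41410 = 11.43 mg/L; combined flow 41410 L/s.
Travel time t = 22.3·1000 / 0.48 = 46460 s = 12.91 h.
Half-life 0.888 d → k = ln 2 / 0.888 = 0.7806 d⁻¹.
Decay over the reach: 11.43·exp(−kt) = 11.43·0.6572 = 7.513 mg/L.
At the second outfall, C = (41410·7.513 + 2770·34.90) / (41410 + 2770) = 9.230 mg/L.

9.23 mg/L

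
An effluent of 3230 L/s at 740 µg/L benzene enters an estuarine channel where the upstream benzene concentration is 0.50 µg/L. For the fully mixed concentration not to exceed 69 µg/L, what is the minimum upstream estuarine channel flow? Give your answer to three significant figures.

31600 L/s

Set C_mix = 69: (Q·0.5000 + 3230·740.0) / (Q + 3230) = 69
→ Q = 3230·(740.0 − 69)/(69 − 0.5000) = 31640 L/s.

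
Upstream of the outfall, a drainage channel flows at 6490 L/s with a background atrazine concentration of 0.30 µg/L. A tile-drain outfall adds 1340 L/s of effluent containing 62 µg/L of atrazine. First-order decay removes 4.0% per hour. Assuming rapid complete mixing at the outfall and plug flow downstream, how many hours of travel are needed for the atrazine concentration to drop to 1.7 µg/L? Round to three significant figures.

After mixing, C = (6490·0.3000 + 1340·62.00) / 7830 = 85030/7830 = 10.86 µg/L.
4.0%/h lost → k = −ln(1 − 0.04) = 0.04082 h⁻¹.
10.86·exp(−k·t) = 1.7 → t = ln(10.86/1.7)/k = 163500 s = 45.43 h.

45.4 h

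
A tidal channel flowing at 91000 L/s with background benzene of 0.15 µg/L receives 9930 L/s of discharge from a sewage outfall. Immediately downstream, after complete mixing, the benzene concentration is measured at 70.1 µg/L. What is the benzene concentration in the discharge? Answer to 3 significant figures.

Mass balance: 91000·0.1500 + 9930·Cₑ = 100900·70.10
→ Cₑ = (100900·70.10 − 91000·0.1500) / 9930 = 711.1 µg/L.

711 µg/L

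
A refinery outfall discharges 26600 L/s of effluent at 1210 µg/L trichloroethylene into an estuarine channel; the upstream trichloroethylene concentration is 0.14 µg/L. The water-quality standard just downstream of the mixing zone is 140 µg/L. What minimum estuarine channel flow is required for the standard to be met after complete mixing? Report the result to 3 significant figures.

204000 L/s

Set C_mix = 140: (Q·0.1400 + 26600·1210) / (Q + 26600) = 140
→ Q = 26600·(1210 − 140)/(140 − 0.1400) = 203500 L/s.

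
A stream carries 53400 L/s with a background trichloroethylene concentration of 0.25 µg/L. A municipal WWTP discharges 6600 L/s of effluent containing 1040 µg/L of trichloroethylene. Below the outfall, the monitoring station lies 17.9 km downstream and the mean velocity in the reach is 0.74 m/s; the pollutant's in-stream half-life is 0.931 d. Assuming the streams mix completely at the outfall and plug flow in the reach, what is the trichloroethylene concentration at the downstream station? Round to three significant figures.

93.1 µg/L

Mixed concentration C = ΣQC/ΣQ = (53400·0.2500 + 6600·1040) / 60000 = 6877000/60000 = 114.6 µg/L.
Travel time t = 17.9·1000 / 0.74 = 24190 s = 6.719 h.
Half-life 0.931 d → k = ln 2 / 0.931 = 0.7445 d⁻¹.
Applying C = C₀e^(−kt): 114.6 × 0.8118 = 93.06 µg/L.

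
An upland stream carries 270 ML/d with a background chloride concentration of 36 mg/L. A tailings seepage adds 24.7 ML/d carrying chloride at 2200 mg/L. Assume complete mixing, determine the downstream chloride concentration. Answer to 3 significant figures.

Flow-weighted average: C = (270.0·36.00 + 24.70·2200) / 294.7 = 64060/294.7 = 217.4 mg/L.

217 mg/L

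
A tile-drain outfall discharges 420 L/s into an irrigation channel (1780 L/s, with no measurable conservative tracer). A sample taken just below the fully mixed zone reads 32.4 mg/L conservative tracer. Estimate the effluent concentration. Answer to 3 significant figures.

Mass balance: 1780·0 + 420.0·Cₑ = 2200·32.40
→ Cₑ = (2200·32.40 − 1780·0) / 420.0 = 169.7 mg/L.

170 mg/L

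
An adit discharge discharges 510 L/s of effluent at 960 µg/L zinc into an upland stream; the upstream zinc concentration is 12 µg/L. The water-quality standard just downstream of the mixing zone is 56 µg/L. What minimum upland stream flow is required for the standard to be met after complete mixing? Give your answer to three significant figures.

Set C_mix = 56: (Q·12.00 + 510.0·960.0) / (Q + 510.0) = 56
→ Q = 510.0·(960.0 − 56)/(56 − 12.00) = 10480 L/s.

10500 L/s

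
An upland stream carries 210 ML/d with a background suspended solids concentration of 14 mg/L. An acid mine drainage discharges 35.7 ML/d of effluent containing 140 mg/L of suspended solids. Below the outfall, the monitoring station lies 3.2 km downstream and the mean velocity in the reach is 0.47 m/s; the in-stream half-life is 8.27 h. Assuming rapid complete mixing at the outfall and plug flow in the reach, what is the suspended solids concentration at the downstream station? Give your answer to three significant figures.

27.6 mg/L

Flow-weighted average: C = (210.0·14.00 + 35.70·140.0) / 245.7 = 7938/245.7 = 32.31 mg/L.
Travel time t = 3.2·1000 / 0.47 = 6809 s = 1.891 h.
Half-life 8.27 h → k = ln 2 / 8.27 = 0.08381 h⁻¹ = 2.012 d⁻¹.
After decay, C = 32.31 × e^(−kt) = 32.31 × 0.8534 = 27.57 mg/L.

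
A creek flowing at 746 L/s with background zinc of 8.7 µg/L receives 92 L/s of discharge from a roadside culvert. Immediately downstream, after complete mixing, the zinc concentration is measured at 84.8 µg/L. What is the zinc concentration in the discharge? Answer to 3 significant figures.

702 µg/L

Mass balance: 746.0·8.700 + 92.00·Cₑ = 838.0·84.80
→ Cₑ = (838.0·84.80 − 746.0·8.700) / 92.00 = 701.9 µg/L.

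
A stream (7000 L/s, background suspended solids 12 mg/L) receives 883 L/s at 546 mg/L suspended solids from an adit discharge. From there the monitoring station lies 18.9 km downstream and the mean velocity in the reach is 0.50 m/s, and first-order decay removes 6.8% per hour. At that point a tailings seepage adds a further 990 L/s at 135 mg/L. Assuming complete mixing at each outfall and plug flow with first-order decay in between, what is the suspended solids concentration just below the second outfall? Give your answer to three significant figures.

After mixing, C = (7000·12.00 + 883.0·546.0) / 7883 = 566100/7883 = 71.82 mg/L; combined flow 7883 L/s.
Travel time t = 18.9·1000 / 0.50 = 37800 s = 10.50 h.
6.8%/h lost → k = −ln(1 − 0.068) = 0.07042 h⁻¹.
First-order decay: C = 71.82·exp(−k·t) = 71.82·0.4774 = 34.28 mg/L.
At the second outfall, C = (7883·34.28 + 990.0·135.0) / (7883 + 990.0) = 45.52 mg/L.

45.5 mg/L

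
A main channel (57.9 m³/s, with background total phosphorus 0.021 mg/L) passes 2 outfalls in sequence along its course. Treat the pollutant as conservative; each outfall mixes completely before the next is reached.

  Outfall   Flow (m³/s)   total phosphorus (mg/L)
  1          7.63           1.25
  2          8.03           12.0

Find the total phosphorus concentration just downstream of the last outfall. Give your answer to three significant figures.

1.46 mg/L

Outfall 1: combined Q = 65.53 m³/s; C = (57.90·0.02100 + 7.630·1.250)/65.53 = 0.1641 mg/L.
Outfall 2: combined Q = 73.56 m³/s; C = (65.53·0.1641 + 8.030·12.00)/73.56 = 1.456 mg/L.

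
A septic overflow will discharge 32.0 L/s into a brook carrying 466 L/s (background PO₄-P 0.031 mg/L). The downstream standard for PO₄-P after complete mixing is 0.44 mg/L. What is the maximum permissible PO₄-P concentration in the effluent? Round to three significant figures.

6.40 mg/L

At the limit, (Qr·Cr + Qe·Cₑ)/(Qr + Qe) = 0.44:
Cₑ = (498.0·0.44 − 466.0·0.03100) / 32.00 = 6.396 mg/L.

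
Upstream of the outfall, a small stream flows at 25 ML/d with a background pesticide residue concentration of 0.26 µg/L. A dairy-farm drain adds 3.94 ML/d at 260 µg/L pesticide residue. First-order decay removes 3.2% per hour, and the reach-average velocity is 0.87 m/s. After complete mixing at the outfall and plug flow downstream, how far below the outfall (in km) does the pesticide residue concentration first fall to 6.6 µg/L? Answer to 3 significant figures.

162 km

Mass balance: C = (25.00·0.2600 + 3.940·260.0) / 28.94 = 1031/28.94 = 35.62 µg/L.
3.2%/h lost → k = −ln(1 − 0.032) = 0.03252 h⁻¹.
Set 35.62·exp(−k·t) = 6.6 → t = ln(35.62/6.6)/k = 186600 s = 51.84 h.
Distance = v·t = 0.87·186600 = 162400 m = 162.4 km.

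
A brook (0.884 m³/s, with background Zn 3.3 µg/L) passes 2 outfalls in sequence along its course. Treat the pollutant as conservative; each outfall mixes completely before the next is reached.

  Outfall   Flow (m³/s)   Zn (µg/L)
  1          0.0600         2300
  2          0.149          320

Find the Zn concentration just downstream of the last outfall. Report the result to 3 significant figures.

173 µg/L

Outfall 1: combined Q = 0.9440 m³/s; C = (0.8840·3.300 + 0.06000·2300)/0.9440 = 149.3 µg/L.
Outfall 2: combined Q = 1.093 m³/s; C = (0.9440·149.3 + 0.1490·320.0)/1.093 = 172.6 µg/L.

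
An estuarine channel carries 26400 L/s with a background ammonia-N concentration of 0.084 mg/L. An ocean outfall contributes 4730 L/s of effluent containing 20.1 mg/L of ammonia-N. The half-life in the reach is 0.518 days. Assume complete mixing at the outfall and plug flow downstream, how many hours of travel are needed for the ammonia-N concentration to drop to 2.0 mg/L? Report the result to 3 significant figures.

8.01 h

Flow-weighted average: C = (26400·0.08400 + 4730·20.10) / 31130 = 97290/31130 = 3.125 mg/L.
Half-life 0.518 d → k = ln 2 / 0.518 = 1.338 d⁻¹.
3.125·exp(−k·t) = 2.0 → t = ln(3.125/2.0)/k = 28820 s = 8.006 h.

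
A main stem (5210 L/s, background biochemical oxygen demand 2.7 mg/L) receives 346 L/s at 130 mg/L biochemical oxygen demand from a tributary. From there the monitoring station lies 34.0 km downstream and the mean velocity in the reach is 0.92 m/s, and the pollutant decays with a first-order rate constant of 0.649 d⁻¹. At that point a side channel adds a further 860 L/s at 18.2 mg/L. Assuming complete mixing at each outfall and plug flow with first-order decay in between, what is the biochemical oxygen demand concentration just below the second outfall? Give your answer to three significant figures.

Mixed concentration C = ΣQC/ΣQ = (5210·2.700 + 346.0·130.0) / 5556 = 59050/5556 = 10.63 mg/L; combined flow 5556 L/s.
Travel time t = 34.0·1000 / 0.92 = 36960 s = 10.27 h.
First-order decay: C = 10.63·exp(−k·t) = 10.63·0.7576 = 8.051 mg/L.
Second outfall: C = (5556·8.051 + 860.0·18.20)/6416 = 9.412 mg/L.

9.41 mg/L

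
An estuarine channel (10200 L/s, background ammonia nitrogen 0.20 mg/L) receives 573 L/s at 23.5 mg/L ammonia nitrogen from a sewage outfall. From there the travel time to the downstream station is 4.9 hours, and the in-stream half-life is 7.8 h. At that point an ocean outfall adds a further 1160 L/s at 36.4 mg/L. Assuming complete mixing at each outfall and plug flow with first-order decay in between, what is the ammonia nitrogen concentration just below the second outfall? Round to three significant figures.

Conservation of mass: C = (10200·0.2000 + 573.0·23.50) / 10770 = 15510/10770 = 1.439 mg/L; combined flow 10770 L/s.
Half-life 7.8 h → k = ln 2 / 7.8 = 0.08887 h⁻¹ = 2.133 d⁻¹.
After decay, C = 1.439 × e^(−kt) = 1.439 × 0.6470 = 0.9312 mg/L.
Second outfall: C = (10770·0.9312 + 1160·36.40)/11930 = 4.379 mg/L.

4.38 mg/L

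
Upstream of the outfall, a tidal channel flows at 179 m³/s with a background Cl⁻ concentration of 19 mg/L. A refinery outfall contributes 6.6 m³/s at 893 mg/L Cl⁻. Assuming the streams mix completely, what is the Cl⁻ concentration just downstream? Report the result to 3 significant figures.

50.1 mg/L

Conservation of mass: C = (179.0·19.00 + 6.600·893.0) / 185.6 = 9295/185.6 = 50.08 mg/L.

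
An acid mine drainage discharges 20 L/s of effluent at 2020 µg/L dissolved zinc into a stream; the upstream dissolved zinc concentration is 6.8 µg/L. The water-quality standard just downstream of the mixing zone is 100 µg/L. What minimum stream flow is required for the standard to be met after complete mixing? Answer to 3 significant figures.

Set C_mix = 100: (Q·6.800 + 20.00·2020) / (Q + 20.00) = 100
→ Q = 20.00·(2020 − 100)/(100 − 6.800) = 412.0 L/s.

412 L/s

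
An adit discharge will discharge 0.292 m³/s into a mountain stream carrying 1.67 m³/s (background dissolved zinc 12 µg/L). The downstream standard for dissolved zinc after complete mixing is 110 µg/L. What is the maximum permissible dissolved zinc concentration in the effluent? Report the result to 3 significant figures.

At the limit, (Qr·Cr + Qe·Cₑ)/(Qr + Qe) = 110:
Cₑ = (1.962·110 − 1.670·12.00) / 0.2920 = 670.5 µg/L.

670 µg/L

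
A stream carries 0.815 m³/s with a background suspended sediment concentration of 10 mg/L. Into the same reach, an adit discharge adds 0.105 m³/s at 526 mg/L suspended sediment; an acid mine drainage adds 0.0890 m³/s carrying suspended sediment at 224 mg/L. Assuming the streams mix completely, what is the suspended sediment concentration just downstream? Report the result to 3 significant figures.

82.6 mg/L

Flow-weighted average: C = (0.8150·10.00 + 0.1050·526.0 + 0.08900·224.0) / 1.009 = 83.32/1.009 = 82.57 mg/L.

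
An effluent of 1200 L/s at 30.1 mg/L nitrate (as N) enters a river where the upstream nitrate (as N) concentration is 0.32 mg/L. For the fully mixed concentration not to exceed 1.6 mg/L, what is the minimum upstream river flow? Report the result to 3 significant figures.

Set C_mix = 1.6: (Q·0.3200 + 1200·30.10) / (Q + 1200) = 1.6
→ Q = 1200·(30.10 − 1.6)/(1.6 − 0.3200) = 26720 L/s.

26700 L/s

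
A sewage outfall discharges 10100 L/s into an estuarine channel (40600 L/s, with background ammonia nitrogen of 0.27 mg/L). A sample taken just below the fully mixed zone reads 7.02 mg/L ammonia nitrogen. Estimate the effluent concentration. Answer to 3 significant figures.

Mass balance: 40600·0.2700 + 10100·Cₑ = 50700·7.020
→ Cₑ = (50700·7.020 − 40600·0.2700) / 10100 = 34.15 mg/L.

34.2 mg/L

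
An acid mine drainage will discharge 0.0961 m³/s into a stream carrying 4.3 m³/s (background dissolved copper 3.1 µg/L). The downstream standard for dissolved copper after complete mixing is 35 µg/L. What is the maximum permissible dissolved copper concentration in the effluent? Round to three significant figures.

At the limit, (Qr·Cr + Qe·Cₑ)/(Qr + Qe) = 35:
Cₑ = (4.396·35 − 4.300·3.100) / 0.09610 = 1462 µg/L.

1460 µg/L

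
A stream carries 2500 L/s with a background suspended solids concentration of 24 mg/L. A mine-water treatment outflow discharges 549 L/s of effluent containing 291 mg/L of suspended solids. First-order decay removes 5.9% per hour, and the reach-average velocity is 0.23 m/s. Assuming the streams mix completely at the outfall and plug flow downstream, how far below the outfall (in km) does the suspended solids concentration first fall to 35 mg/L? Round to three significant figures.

Mixed concentration C = ΣQC/ΣQ = (2500·24.00 + 549.0·291.0) / 3049 = 219800/3049 = 72.08 mg/L.
5.9%/h lost → k = −ln(1 − 0.059) = 0.06081 h⁻¹.
Set 72.08·exp(−k·t) = 35 → t = ln(72.08/35)/k = 42760 s = 11.88 h.
Distance = v·t = 0.23·42760 = 9836 m = 9.836 km.

9.84 km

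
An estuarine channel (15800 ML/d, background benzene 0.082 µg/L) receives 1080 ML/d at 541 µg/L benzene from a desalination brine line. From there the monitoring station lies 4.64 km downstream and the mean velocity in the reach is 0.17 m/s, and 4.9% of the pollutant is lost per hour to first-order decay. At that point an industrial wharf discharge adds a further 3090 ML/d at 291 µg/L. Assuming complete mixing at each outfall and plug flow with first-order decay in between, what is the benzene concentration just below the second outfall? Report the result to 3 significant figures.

65.1 µg/L

Conservation of mass: C = (15800·0.08200 + 1080·541.0) / 16880 = 585600/16880 = 34.69 µg/L; combined flow 16880 ML/d.
Travel time t = 4.64·1000 / 0.17 = 27290 s = 7.582 h.
4.9%/h lost → k = −ln(1 − 0.049) = 0.05024 h⁻¹.
After decay, C = 34.69 × e^(−kt) = 34.69 × 0.6832 = 23.70 µg/L.
Second outfall: C = (16880·23.70 + 3090·291.0)/19970 = 65.06 µg/L.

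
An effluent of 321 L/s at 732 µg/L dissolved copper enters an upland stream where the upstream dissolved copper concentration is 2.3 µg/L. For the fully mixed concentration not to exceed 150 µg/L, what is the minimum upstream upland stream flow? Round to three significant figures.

1260 L/s

Set C_mix = 150: (Q·2.300 + 321.0·732.0) / (Q + 321.0) = 150
→ Q = 321.0·(732.0 − 150)/(150 − 2.300) = 1265 L/s.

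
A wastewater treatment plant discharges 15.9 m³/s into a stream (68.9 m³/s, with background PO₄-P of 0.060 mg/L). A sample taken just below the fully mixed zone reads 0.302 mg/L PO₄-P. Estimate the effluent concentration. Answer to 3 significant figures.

1.35 mg/L

Mass balance: 68.90·0.06000 + 15.90·Cₑ = 84.80·0.3020
→ Cₑ = (84.80·0.3020 − 68.90·0.06000) / 15.90 = 1.351 mg/L.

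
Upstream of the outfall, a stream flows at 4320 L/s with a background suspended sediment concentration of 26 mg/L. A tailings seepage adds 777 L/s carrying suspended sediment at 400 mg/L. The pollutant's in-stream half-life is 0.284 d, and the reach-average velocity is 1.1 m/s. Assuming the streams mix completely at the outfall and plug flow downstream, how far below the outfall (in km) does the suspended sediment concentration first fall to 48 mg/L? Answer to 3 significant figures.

Flow-weighted average: C = (4320·26.00 + 777.0·400.0) / 5097 = 423100/5097 = 83.01 mg/L.
Half-life 0.284 d → k = ln 2 / 0.284 = 2.441 d⁻¹.
Set 83.01·exp(−k·t) = 48 → t = ln(83.01/48)/k = 19390 s = 5.387 h.
Distance = v·t = 1.1·19390 = 21330 m = 21.33 km.

21.3 km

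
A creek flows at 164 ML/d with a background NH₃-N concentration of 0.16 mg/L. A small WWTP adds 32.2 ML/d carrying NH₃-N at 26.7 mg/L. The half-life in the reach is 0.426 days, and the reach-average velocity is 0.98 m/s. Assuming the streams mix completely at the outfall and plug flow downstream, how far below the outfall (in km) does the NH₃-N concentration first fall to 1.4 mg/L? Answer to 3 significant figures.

60.9 km

Conservation of mass: C = (164.0·0.1600 + 32.20·26.70) / 196.2 = 886.0/196.2 = 4.516 mg/L.
Half-life 0.426 d → k = ln 2 / 0.426 = 1.627 d⁻¹.
Set 4.516·exp(−k·t) = 1.4 → t = ln(4.516/1.4)/k = 62190 s = 17.27 h.
Distance = v·t = 0.98·62190 = 60940 m = 60.94 km.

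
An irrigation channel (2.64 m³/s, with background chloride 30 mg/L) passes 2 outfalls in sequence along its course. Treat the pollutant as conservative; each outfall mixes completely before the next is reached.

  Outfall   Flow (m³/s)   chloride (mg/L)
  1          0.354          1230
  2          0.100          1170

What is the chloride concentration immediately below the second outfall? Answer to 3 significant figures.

204 mg/L

Outfall 1: combined Q = 2.994 m³/s; C = (2.640·30.00 + 0.3540·1230)/2.994 = 171.9 mg/L.
Outfall 2: combined Q = 3.094 m³/s; C = (2.994·171.9 + 0.1000·1170)/3.094 = 204.1 mg/L.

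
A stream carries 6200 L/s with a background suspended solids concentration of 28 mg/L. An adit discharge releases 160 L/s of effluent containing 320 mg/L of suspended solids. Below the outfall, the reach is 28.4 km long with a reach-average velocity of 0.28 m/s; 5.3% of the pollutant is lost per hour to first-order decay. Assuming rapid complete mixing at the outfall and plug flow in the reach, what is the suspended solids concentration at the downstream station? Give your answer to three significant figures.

7.62 mg/L

After mixing, C = (6200·28.00 + 160.0·320.0) / 6360 = 224800/6360 = 35.35 mg/L.
Travel time t = 28.4·1000 / 0.28 = 101400 s = 28.17 h.
5.3%/h lost → k = −ln(1 − 0.053) = 0.05446 h⁻¹.
Applying C = C₀e^(−kt): 35.35 × 0.2156 = 7.621 mg/L.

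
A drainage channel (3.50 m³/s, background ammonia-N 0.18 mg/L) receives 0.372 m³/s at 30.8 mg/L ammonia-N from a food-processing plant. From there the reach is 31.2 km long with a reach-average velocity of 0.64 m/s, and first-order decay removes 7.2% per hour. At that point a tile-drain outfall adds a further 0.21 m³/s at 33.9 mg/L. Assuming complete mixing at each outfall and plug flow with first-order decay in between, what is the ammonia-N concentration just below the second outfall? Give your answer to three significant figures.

Conservation of mass: C = (3.500·0.1800 + 0.3720·30.80) / 3.872 = 12.09/3.872 = 3.122 mg/L; combined flow 3.872 m³/s.
Travel time t = 31.2·1000 / 0.64 = 48750 s = 13.54 h.
7.2%/h lost → k = −ln(1 − 0.072) = 0.07472 h⁻¹.
Applying C = C₀e^(−kt): 3.122 × 0.3635 = 1.135 mg/L.
Second outfall: C = (3.872·1.135 + 0.2100·33.90)/4.082 = 2.820 mg/L.

2.82 mg/L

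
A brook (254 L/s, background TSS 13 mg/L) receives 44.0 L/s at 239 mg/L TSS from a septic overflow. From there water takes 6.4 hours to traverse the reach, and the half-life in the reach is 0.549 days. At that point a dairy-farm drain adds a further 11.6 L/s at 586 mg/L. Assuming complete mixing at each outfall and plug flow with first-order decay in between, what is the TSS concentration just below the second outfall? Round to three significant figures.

53.8 mg/L

Mixed concentration C = ΣQC/ΣQ = (254.0·13.00 + 44.00·239.0) / 298.0 = 13820/298.0 = 46.37 mg/L; combined flow 298.0 L/s.
Half-life 0.549 d → k = ln 2 / 0.549 = 1.263 d⁻¹.
First-order decay: C = 46.37·exp(−k·t) = 46.37·0.7141 = 33.11 mg/L.
Second outfall: C = (298.0·33.11 + 11.60·586.0)/309.6 = 53.83 mg/L.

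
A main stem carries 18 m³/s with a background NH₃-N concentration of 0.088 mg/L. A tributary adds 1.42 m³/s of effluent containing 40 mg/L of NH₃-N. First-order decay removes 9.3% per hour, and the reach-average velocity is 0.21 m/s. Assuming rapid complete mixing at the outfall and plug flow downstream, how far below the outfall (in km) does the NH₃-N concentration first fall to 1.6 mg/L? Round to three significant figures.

Mixed concentration C = ΣQC/ΣQ = (18.00·0.08800 + 1.420·40.00) / 19.42 = 58.38/19.42 = 3.006 mg/L.
9.3%/h lost → k = −ln(1 − 0.093) = 0.09761 h⁻¹.
Set 3.006·exp(−k·t) = 1.6 → t = ln(3.006/1.6)/k = 23260 s = 6.462 h.
Distance = v·t = 0.21·23260 = 4885 m = 4.885 km.

4.88 km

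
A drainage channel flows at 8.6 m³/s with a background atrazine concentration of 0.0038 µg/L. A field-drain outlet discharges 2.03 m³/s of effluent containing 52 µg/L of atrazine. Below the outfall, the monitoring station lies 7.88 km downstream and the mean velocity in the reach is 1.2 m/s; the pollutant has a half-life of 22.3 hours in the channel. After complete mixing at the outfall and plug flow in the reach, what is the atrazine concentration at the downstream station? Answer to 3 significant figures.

9.39 µg/L

Flow-weighted average: C = (8.600·0.003800 + 2.030·52.00) / 10.63 = 105.6/10.63 = 9.933 µg/L.
Travel time t = 7.88·1000 / 1.2 = 6567 s = 1.824 h.
Half-life 22.3 h → k = ln 2 / 22.3 = 0.03108 h⁻¹ = 0.7460 d⁻¹.
Applying C = C₀e^(−kt): 9.933 × 0.9449 = 9.386 µg/L.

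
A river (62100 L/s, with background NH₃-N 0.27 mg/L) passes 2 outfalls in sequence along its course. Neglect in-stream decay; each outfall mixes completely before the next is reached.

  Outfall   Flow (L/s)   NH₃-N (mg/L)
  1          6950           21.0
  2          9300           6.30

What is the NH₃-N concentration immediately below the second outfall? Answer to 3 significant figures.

2.82 mg/L

After outfall 1: Q = 62100 + 6950 = 69050 L/s; C = (62100·0.2700 + 6950·21.00)/69050 = 2.357 mg/L.
After outfall 2: Q = 69050 + 9300 = 78350 L/s; C = (69050·2.357 + 9300·6.300)/78350 = 2.825 mg/L.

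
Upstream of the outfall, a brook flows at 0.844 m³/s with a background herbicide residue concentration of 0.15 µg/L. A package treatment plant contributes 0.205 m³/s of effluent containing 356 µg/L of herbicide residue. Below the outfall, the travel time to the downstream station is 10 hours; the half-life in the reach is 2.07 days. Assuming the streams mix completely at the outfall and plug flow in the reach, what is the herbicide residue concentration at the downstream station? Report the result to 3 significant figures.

Mass balance: C = (0.8440·0.1500 + 0.2050·356.0) / 1.049 = 73.11/1.049 = 69.69 µg/L.
Half-life 2.07 d → k = ln 2 / 2.07 = 0.3349 d⁻¹.
Decay over the reach: 69.69·exp(−kt) = 69.69·0.8698 = 60.62 µg/L.

60.6 µg/L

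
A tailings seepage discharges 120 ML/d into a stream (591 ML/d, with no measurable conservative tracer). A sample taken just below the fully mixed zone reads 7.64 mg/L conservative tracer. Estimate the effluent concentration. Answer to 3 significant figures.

Mass balance: 591.0·0 + 120.0·Cₑ = 711.0·7.640
→ Cₑ = (711.0·7.640 − 591.0·0) / 120.0 = 45.27 mg/L.

45.3 mg/L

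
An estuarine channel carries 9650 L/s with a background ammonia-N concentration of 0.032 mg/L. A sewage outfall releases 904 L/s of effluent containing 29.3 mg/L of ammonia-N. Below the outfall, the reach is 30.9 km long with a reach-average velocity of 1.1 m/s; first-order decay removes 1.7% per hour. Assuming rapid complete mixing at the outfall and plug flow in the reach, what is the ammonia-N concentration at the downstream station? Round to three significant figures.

2.22 mg/L

After mixing, C = (9650·0.03200 + 904.0·29.30) / 10550 = 26800/10550 = 2.539 mg/L.
Travel time t = 30.9·1000 / 1.1 = 28090 s = 7.803 h.
1.7%/h lost → k = −ln(1 − 0.017) = 0.01715 h⁻¹.
Applying C = C₀e^(−kt): 2.539 × 0.8748 = 2.221 mg/L.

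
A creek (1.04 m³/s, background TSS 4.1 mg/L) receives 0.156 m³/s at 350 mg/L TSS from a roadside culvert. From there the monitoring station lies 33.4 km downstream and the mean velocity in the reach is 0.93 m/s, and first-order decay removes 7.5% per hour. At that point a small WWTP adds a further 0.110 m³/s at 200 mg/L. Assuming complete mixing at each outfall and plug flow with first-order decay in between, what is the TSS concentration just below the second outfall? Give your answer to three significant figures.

37.6 mg/L

Flow-weighted average: C = (1.040·4.100 + 0.1560·350.0) / 1.196 = 58.86/1.196 = 49.22 mg/L; combined flow 1.196 m³/s.
Travel time t = 33.4·1000 / 0.93 = 35910 s = 9.976 h.
7.5%/h lost → k = −ln(1 − 0.075) = 0.07796 h⁻¹.
Applying C = C₀e^(−kt): 49.22 × 0.4594 = 22.61 mg/L.
Second outfall: C = (1.196·22.61 + 0.1100·200.0)/1.306 = 37.55 mg/L.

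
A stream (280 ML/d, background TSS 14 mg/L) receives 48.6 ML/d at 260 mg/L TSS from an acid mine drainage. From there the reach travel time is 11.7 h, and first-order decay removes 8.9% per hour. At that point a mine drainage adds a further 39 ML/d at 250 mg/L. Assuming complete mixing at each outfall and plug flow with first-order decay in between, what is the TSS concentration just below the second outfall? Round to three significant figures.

41.7 mg/L

Flow-weighted average: C = (280.0·14.00 + 48.60·260.0) / 328.6 = 16560/328.6 = 50.38 mg/L; combined flow 328.6 ML/d.
8.9%/h lost → k = −ln(1 − 0.089) = 0.09321 h⁻¹.
First-order decay: C = 50.38·exp(−k·t) = 50.38·0.3360 = 16.93 mg/L.
At the second outfall, C = (328.6·16.93 + 39.00·250.0) / (328.6 + 39.00) = 41.66 mg/L.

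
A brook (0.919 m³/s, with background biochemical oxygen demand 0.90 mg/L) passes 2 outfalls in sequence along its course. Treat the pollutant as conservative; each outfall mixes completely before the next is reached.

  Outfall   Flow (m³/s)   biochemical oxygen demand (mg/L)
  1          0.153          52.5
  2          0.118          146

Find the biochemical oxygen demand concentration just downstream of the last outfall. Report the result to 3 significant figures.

21.9 mg/L

After outfall 1: Q = 0.9190 + 0.1530 = 1.072 m³/s; C = (0.9190·0.9000 + 0.1530·52.50)/1.072 = 8.265 mg/L.
After outfall 2: Q = 1.072 + 0.1180 = 1.190 m³/s; C = (1.072·8.265 + 0.1180·146.0)/1.190 = 21.92 mg/L.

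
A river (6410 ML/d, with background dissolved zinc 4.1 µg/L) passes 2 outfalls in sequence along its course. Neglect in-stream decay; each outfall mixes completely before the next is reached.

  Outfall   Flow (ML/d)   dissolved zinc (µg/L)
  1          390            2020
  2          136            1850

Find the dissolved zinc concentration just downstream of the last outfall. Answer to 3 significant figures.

154 µg/L

Outfall 1: combined Q = 6800 ML/d; C = (6410·4.100 + 390.0·2020)/6800 = 119.7 µg/L.
Outfall 2: combined Q = 6936 ML/d; C = (6800·119.7 + 136.0·1850)/6936 = 153.6 µg/L.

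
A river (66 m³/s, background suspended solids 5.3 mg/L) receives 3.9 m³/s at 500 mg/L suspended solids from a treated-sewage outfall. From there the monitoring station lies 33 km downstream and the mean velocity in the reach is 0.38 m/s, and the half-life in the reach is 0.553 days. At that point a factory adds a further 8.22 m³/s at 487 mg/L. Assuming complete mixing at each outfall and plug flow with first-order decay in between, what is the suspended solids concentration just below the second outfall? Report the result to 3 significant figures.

59.6 mg/L

Mixed concentration C = ΣQC/ΣQ = (66.00·5.300 + 3.900·500.0) / 69.90 = 2300/69.90 = 32.90 mg/L; combined flow 69.90 m³/s.
Travel time t = 33·1000 / 0.38 = 86840 s = 24.12 h.
Half-life 0.553 d → k = ln 2 / 0.553 = 1.253 d⁻¹.
First-order decay: C = 32.90·exp(−k·t) = 32.90·0.2837 = 9.334 mg/L.
Second outfall: C = (69.90·9.334 + 8.220·487.0)/78.12 = 59.60 mg/L.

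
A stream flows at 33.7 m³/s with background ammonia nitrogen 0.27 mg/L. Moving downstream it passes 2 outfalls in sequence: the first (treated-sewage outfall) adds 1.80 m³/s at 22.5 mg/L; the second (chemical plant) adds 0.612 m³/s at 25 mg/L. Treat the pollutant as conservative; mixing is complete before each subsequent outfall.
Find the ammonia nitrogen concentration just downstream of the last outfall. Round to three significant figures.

1.80 mg/L

After outfall 1: Q = 33.70 + 1.800 = 35.50 m³/s; C = (33.70·0.2700 + 1.800·22.50)/35.50 = 1.397 mg/L.
After outfall 2: Q = 35.50 + 0.6120 = 36.11 m³/s; C = (35.50·1.397 + 0.6120·25.00)/36.11 = 1.797 mg/L.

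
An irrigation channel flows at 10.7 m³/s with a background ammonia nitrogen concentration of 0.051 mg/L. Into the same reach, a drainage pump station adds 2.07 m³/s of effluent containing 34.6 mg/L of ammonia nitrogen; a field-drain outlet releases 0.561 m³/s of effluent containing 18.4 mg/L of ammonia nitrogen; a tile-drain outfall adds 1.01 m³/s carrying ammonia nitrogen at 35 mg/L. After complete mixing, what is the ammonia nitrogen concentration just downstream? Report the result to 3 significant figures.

After mixing, C = (10.70·0.05100 + 2.070·34.60 + 0.5610·18.40 + 1.010·35.00) / 14.34 = 117.8/14.34 = 8.217 mg/L.

8.22 mg/L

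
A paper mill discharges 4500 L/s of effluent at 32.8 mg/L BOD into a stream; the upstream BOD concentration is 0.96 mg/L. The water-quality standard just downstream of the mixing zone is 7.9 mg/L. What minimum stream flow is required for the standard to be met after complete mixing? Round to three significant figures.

Set C_mix = 7.9: (Q·0.9600 + 4500·32.80) / (Q + 4500) = 7.9
→ Q = 4500·(32.80 − 7.9)/(7.9 − 0.9600) = 16150 L/s.

16100 L/s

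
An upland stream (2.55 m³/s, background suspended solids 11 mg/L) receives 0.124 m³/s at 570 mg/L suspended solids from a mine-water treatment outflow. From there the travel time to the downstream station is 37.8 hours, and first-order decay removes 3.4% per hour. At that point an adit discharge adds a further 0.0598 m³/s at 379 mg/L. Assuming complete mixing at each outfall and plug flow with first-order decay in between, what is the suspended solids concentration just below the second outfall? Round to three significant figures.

Mass balance: C = (2.550·11.00 + 0.1240·570.0) / 2.674 = 98.73/2.674 = 36.92 mg/L; combined flow 2.674 m³/s.
3.4%/h lost → k = −ln(1 − 0.034) = 0.03459 h⁻¹.
After decay, C = 36.92 × e^(−kt) = 36.92 × 0.2705 = 9.987 mg/L.
Second outfall: C = (2.674·9.987 + 0.05980·379.0)/2.734 = 18.06 mg/L.

18.1 mg/L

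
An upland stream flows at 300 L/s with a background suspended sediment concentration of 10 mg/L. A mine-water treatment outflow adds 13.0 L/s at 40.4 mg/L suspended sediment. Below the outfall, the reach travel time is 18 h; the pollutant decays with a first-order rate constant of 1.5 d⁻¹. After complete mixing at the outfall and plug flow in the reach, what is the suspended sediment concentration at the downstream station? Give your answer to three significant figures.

3.66 mg/L

After mixing, C = (300.0·10.00 + 13.00·40.40) / 313.0 = 3525/313.0 = 11.26 mg/L.
First-order decay: C = 11.26·exp(−k·t) = 11.26·0.3247 = 3.656 mg/L.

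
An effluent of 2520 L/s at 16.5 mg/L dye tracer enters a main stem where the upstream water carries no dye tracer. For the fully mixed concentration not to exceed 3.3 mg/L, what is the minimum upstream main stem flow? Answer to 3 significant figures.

Set C_mix = 3.3: (Q·0 + 2520·16.50) / (Q + 2520) = 3.3
→ Q = 2520·(16.50 − 3.3)/(3.3 − 0) = 10080 L/s.

10100 L/s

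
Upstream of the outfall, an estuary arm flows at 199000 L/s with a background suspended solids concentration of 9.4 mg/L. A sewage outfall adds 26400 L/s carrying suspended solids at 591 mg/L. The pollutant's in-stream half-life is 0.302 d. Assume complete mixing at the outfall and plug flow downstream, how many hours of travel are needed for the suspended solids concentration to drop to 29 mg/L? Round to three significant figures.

Mixed concentration C = ΣQC/ΣQ = (199000·9.400 + 26400·591.0) / 225400 = 17470000/225400 = 77.52 mg/L.
Half-life 0.302 d → k = ln 2 / 0.302 = 2.295 d⁻¹.
77.52·exp(−k·t) = 29 → t = ln(77.52/29)/k = 37010 s = 10.28 h.

10.3 h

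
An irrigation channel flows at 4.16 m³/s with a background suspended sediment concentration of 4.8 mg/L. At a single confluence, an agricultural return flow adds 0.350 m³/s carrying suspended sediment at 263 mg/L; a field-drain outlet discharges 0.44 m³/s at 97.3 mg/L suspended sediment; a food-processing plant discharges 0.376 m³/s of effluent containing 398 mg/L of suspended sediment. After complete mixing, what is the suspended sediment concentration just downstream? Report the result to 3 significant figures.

57.2 mg/L

Conservation of mass: C = (4.160·4.800 + 0.3500·263.0 + 0.4400·97.30 + 0.3760·398.0) / 5.326 = 304.5/5.326 = 57.17 mg/L.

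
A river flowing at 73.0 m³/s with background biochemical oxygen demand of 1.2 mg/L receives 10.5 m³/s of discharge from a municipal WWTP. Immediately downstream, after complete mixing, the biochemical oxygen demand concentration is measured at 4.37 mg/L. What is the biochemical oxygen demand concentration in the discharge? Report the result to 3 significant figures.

26.4 mg/L

Mass balance: 73.00·1.200 + 10.50·Cₑ = 83.50·4.370
→ Cₑ = (83.50·4.370 − 73.00·1.200) / 10.50 = 26.41 mg/L.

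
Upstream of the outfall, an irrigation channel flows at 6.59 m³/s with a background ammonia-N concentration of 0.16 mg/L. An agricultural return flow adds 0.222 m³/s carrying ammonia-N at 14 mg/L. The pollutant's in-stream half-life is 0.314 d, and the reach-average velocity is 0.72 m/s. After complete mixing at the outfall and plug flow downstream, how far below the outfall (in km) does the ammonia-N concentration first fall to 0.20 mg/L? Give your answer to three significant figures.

Mixed concentration C = ΣQC/ΣQ = (6.590·0.1600 + 0.2220·14.00) / 6.812 = 4.162/6.812 = 0.6110 mg/L.
Half-life 0.314 d → k = ln 2 / 0.314 = 2.207 d⁻¹.
Set 0.6110·exp(−k·t) = 0.20 → t = ln(0.6110/0.20)/k = 43710 s = 12.14 h.
Distance = v·t = 0.72·43710 = 31470 m = 31.47 km.

31.5 km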